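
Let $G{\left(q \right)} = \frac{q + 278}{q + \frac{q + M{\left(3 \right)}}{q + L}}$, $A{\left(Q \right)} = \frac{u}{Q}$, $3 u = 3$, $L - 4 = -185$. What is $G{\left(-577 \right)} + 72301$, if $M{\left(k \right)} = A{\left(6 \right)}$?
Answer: $\frac{633722813}{8765} \approx 72302.0$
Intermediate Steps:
$L = -181$ ($L = 4 - 185 = -181$)
$u = 1$ ($u = \frac{1}{3} \cdot 3 = 1$)
$A{\left(Q \right)} = \frac{1}{Q}$ ($A{\left(Q \right)} = 1 \frac{1}{Q} = \frac{1}{Q}$)
$M{\left(k \right)} = \frac{1}{6}$
$G{\left(q \right)} = \frac{278 + q}{q + \frac{\frac{1}{6} + q}{-181 + q}}$ ($G{\left(q \right)} = \frac{q + 278}{q + \frac{q + \frac{1}{6}}{q - 181}} = \frac{278 + q}{q + \frac{\frac{1}{6} + q}{-181 + q}}$)
$G{\left(-577 \right)} + 72301 = \frac{6 \left(-50318 + \left(-577\right)^{2} + 97 \left(-577\right)\right)}{1 - -623160 + 6 \left(-577\right)^{2}} + 72301 = \frac{6 \left(-50318 + 332929 - 55969\right)}{1 + 623160 + 6 \cdot 332929} + 72301 = 6 \frac{1}{1 + 623160 + 1997574} \cdot 226642 + 72301 = 6 \cdot \frac{1}{2620735} \cdot 226642 + 72301 = \frac{4548}{8765} + 72301 = \frac{633722813}{8765}$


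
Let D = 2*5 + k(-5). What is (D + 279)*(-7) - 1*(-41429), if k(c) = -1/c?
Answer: 197023/5 ≈ 39405.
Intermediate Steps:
D = 51/5 (D = 2*5 - 1/(-5) = 10 - 1*(-⅕) = 10 + ⅕ = 51/5 ≈ 10.200)
(D + 279)*(-7) - 1*(-41429) = (51/5 + 279)*(-7) - 1*(-41429) = (1446/5)*(-7) + 41429 = -10122/5 + 41429 = 197023/5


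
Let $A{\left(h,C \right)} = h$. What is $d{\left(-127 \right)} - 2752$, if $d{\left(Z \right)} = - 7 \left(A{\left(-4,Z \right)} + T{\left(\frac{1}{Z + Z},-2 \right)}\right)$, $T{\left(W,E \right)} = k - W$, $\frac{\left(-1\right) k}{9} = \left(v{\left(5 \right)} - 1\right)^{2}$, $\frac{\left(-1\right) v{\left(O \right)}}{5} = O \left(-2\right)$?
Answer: $\frac{37728899}{254} \approx 1.4854 \cdot 10^{5}$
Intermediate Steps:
$v{\left(O \right)} = 10 O$ ($v{\left(O \right)} = - 5 O \left(-2\right) = - 5 \left(- 2 O\right) = 10 O$)
$k = -21609$ ($k = - 9 \left(10 \cdot 5 - 1\right)^{2} = - 9 \left(50 - 1\right)^{2} = - 9 \cdot 49^{2} = \left(-9\right) 2401 = -21609$)
$T{\left(W,E \right)} = -21609 - W$
$d{\left(Z \right)} = 151291 + \frac{7}{2 Z}$ ($d{\left(Z \right)} = - 7 \left(-4 - \left(21609 + \frac{1}{Z + Z}\right)\right) = - 7 \left(-4 - \left(21609 + \frac{1}{2 Z}\right)\right) = - 7 \left(-21613 - \frac{1}{2 Z}\right) = 151291 + \frac{7}{2 Z}$)
$d{\left(-127 \right)} - 2752 = \left(151291 + \frac{7}{2 \left(-127\right)}\right) - 2752 = \left(151291 + \frac{7}{2} \left(- \frac{1}{127}\right)\right) - 2752 = \left(151291 - \frac{7}{254}\right) - 2752 = \frac{38427907}{254} - 2752 = \frac{37728899}{254}$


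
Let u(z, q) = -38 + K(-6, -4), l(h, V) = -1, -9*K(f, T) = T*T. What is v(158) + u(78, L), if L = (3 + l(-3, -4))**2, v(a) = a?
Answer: 1064/9 ≈ 118.22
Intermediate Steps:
K(f, T) = -T**2/9 (K(f, T) = -T*T/9 = -T**2/9)
L = 4 (L = (3 - 1)**2 = 2**2 = 4)
u(z, q) = -358/9 (u(z, q) = -38 - 1/9*(-4)**2 = -38 - 1/9*16 = -38 - 16/9 = -358/9)
v(158) + u(78, L) = 158 - 358/9 = 1064/9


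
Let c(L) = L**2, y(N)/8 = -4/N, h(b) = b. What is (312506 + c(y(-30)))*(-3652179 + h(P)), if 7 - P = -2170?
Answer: -256646627528212/225 ≈ -1.1407e+12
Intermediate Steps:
P = 2177 (P = 7 - 1*(-2170) = 7 + 2170 = 2177)
y(N) = -32/N (y(N) = 8*(-4/N) = -32/N)
(312506 + c(y(-30)))*(-3652179 + h(P)) = (312506 + (-32/(-30))**2)*(-3652179 + 2177) = (312506 + (-32*(-1/30))**2)*(-3650002) = (312506 + (16/15)**2)*(-3650002) = (312506 + 256/225)*(-3650002) = (70314106/225)*(-3650002) = -256646627528212/225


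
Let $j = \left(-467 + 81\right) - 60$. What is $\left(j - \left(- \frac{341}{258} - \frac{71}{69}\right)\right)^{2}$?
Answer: $\frac{6930661738225}{35212356} \approx 1.9682 \cdot 10^{5}$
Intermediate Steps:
$j = -446$ ($j = -386 - 60 = -446$)
$\left(j - \left(- \frac{341}{258} - \frac{71}{69}\right)\right)^{2} = \left(-446 - \left(- \frac{341}{258} - \frac{71}{69}\right)\right)^{2} = \left(-446 - - \frac{13949}{5934}\right)^{2} = \left(-446 + \left(\frac{341}{258} + \frac{71}{69}\right)\right)^{2} = \left(-446 + \frac{13949}{5934}\right)^{2} = \left(- \frac{2632615}{5934}\right)^{2} = \frac{6930661738225}{35212356}$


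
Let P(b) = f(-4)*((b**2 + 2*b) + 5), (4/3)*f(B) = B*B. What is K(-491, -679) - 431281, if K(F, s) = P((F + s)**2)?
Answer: 22486678942379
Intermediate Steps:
f(B) = 3*B**2/4 (f(B) = 3*(B*B)/4 = 3*B**2/4)
P(b) = 60 + 12*b**2 + 24*b (P(b) = ((3/4)*(-4)**2)*((b**2 + 2*b) + 5) = ((3/4)*16)*(5 + b**2 + 2*b) = 12*(5 + b**2 + 2*b) = 60 + 12*b**2 + 24*b)
K(F, s) = 60 + 12*(F + s)**4 + 24*(F + s)**2 (K(F, s) = 60 + 12*((F + s)**2)**2 + 24*(F + s)**2 = 60 + 12*(F + s)**4 + 24*(F + s)**2)
K(-491, -679) - 431281 = (60 + 12*(-491 - 679)**4 + 24*(-491 - 679)**2) - 431281 = (60 + 12*(-1170)**4 + 24*(-1170)**2) - 431281 = (60 + 12*1873887210000 + 24*1368900) - 431281 = (60 + 22486646520000 + 32853600) - 431281 = 22486679373660 - 431281 = 22486678942379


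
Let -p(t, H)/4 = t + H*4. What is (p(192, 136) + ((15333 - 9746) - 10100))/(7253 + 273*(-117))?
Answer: 7457/24688 ≈ 0.30205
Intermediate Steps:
p(t, H) = -16*H - 4*t (p(t, H) = -4*(t + H*4) = -4*(t + 4*H) = -16*H - 4*t)
(p(192, 136) + ((15333 - 9746) - 10100))/(7253 + 273*(-117)) = ((-16*136 - 4*192) + ((15333 - 9746) - 10100))/(7253 + 273*(-117)) = ((-2176 - 768) + (5587 - 10100))/(7253 - 31941) = (-2944 - 4513)/(-24688) = -7457*(-1/24688) = 7457/24688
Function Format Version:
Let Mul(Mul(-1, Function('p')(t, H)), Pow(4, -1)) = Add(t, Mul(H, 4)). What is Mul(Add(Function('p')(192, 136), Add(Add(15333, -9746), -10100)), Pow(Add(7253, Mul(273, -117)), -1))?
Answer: Rational(7457, 24688) ≈ 0.30205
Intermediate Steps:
Function('p')(t, H) = Add(Mul(-16, H), Mul(-4, t)) (Function('p')(t, H) = Mul(-4, Add(t, Mul(H, 4))) = Mul(-4, Add(t, Mul(4, H))) = Add(Mul(-16, H), Mul(-4, t)))
Mul(Add(Function('p')(192, 136), Add(Add(15333, -9746), -10100)), Pow(Add(7253, Mul(273, -117)), -1)) = Mul(Add(Add(Mul(-16, 136), Mul(-4, 192)), Add(Add(15333, -9746), -10100)), Pow(Add(7253, Mul(273, -117)), -1)) = Mul(Add(Add(-2176, -768), Add(5587, -10100)), Pow(Add(7253, -31941), -1)) = Mul(Add(-2944, -4513), Pow(-24688, -1)) = Mul(-7457, Rational(-1, 24688)) = Rational(7457, 24688)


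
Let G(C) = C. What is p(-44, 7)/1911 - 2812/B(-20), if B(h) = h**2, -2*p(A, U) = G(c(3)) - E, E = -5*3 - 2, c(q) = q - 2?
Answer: -448111/63700 ≈ -7.0347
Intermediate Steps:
c(q) = -2 + q
E = -17 (E = -15 - 2 = -17)
p(A, U) = -9 (p(A, U) = -((-2 + 3) - 1*(-17))/2 = -(1 + 17)/2 = -1/2*18 = -9)
p(-44, 7)/1911 - 2812/B(-20) = -9/1911 - 2812/((-20)**2) = -9*1/1911 - 2812/400 = -3/637 - 2812*1/400 = -3/637 - 703/100 = -448111/63700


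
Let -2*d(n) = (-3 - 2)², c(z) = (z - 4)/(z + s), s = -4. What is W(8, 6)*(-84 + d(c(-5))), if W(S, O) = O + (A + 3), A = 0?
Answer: -1737/2 ≈ -868.50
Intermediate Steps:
c(z) = 1 (c(z) = (z - 4)/(z - 4) = (-4 + z)/(-4 + z) = 1)
d(n) = -25/2 (d(n) = -(-3 - 2)²/2 = -½*(-5)² = -½*25 = -25/2)
W(S, O) = 3 + O (W(S, O) = O + (0 + 3) = O + 3 = 3 + O)
W(8, 6)*(-84 + d(c(-5))) = (3 + 6)*(-84 - 25/2) = 9*(-193/2) = -1737/2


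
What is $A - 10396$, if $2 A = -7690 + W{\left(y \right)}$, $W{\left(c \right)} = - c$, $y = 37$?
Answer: $- \frac{28519}{2} \approx -14260.0$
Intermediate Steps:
$A = - \frac{7727}{2}$ ($A = \frac{-7690 - 37}{2} = \frac{1}{2} \left(-7727\right) = - \frac{7727}{2} \approx -3863.5$)
$A - 10396 = - \frac{7727}{2} - 10396 = - \frac{28519}{2}$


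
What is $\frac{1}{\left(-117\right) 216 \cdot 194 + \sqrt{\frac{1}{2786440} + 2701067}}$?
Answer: $- \frac{4553756288640}{22326008102955911693} - \frac{2 \sqrt{5242938427800979410}}{66978024308867735079} \approx -2.0403 \cdot 10^{-7}$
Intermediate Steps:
$\frac{1}{\left(-117\right) 216 \cdot 194 + \sqrt{\frac{1}{2786440} + 2701067}} = \frac{1}{\left(-25272\right) 194 + \sqrt{\frac{1}{2786440} + 2701067}} = \frac{1}{-4902768 + \sqrt{\frac{7526361131481}{2786440}}} = \frac{1}{-4902768 + \frac{\sqrt{5242938427800979410}}{1393220}}$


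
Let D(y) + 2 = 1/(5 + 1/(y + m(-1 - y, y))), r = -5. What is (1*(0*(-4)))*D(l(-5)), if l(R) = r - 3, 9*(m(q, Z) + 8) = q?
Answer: 0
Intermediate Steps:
m(q, Z) = -8 + q/9
l(R) = -8 (l(R) = -5 - 3 = -8)
D(y) = -2 + 1/(5 + 1/(-73/9 + 8*y/9)) (D(y) = -2 + 1/(5 + 1/(y + (-8 + (-1 - y)/9))) = -2 + 1/(5 + 1/(y + (-8 + (-1/9 - y/9)))) = -2 + 1/(5 + 1/(y + (-73/9 - y/9))) = -2 + 1/(5 + 1/(-73/9 + 8*y/9)))
(1*(0*(-4)))*D(l(-5)) = (1*(0*(-4)))*(9*(-71 + 8*(-8))/(4*(89 - 10*(-8)))) = (1*0)*(9*(-71 - 64)/(4*(89 + 80))) = 0*((9/4)*(-135)/169) = 0*((9/4)*(1/169)*(-135)) = 0*(-1215/676) = 0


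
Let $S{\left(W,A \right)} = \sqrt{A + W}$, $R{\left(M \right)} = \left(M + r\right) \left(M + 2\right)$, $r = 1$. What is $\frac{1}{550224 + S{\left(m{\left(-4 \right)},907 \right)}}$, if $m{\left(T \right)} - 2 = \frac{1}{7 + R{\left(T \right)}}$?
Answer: $\frac{3576456}{1967851920235} - \frac{\sqrt{153634}}{3935703840470} \approx 1.8173 \cdot 10^{-6}$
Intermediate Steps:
$R{\left(M \right)} = \left(1 + M\right) \left(2 + M\right)$ ($R{\left(M \right)} = \left(M + 1\right) \left(M + 2\right) = \left(1 + M\right) \left(2 + M\right)$)
$m{\left(T \right)} = 2 + \frac{1}{9 + T^{2} + 3 T}$ ($m{\left(T \right)} = 2 + \frac{1}{7 + \left(2 + T^{2} + 3 T\right)} = 2 + \frac{1}{9 + T^{2} + 3 T}$)
$\frac{1}{550224 + S{\left(m{\left(-4 \right)},907 \right)}} = \frac{1}{550224 + \sqrt{907 + \frac{19 + 2 \left(-4\right)^{2} + 6 \left(-4\right)}{9 + \left(-4\right)^{2} + 3 \left(-4\right)}}} = \frac{1}{550224 + \sqrt{907 + \frac{19 + 2 \cdot 16 - 24}{9 + 16 - 12}}} = \frac{1}{550224 + \sqrt{907 + \frac{19 + 32 - 24}{13}}} = \frac{1}{550224 + \sqrt{907 + \frac{1}{13} \cdot 27}} = \frac{1}{550224 + \sqrt{907 + \frac{27}{13}}} = \frac{1}{550224 + \sqrt{\frac{11818}{13}}} = \frac{1}{550224 + \frac{\sqrt{153634}}{13}}$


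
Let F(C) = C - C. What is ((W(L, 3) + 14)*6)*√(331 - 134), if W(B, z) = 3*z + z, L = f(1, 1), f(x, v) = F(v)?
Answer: 156*√197 ≈ 2189.6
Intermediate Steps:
F(C) = 0
f(x, v) = 0
L = 0
W(B, z) = 4*z
((W(L, 3) + 14)*6)*√(331 - 134) = ((4*3 + 14)*6)*√(331 - 134) = ((12 + 14)*6)*√197 = (26*6)*√197 = 156*√197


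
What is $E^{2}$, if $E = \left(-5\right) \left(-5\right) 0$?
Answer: $0$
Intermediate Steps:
$E = 0$ ($E = 25 \cdot 0 = 0$)
$E^{2} = 0^{2} = 0$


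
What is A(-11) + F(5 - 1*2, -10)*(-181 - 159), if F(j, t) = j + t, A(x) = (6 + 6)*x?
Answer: 2248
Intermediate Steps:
A(x) = 12*x
A(-11) + F(5 - 1*2, -10)*(-181 - 159) = 12*(-11) + ((5 - 1*2) - 10)*(-181 - 159) = -132 + ((5 - 2) - 10)*(-340) = -132 + (3 - 10)*(-340) = -132 - 7*(-340) = -132 + 2380 = 2248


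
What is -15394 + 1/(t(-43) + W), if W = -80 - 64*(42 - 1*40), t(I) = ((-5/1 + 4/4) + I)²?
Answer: -30803393/2001 ≈ -15394.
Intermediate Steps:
t(I) = (-4 + I)² (t(I) = ((-5*1 + 4*(¼)) + I)² = ((-5 + 1) + I)² = (-4 + I)²)
W = -208 (W = -80 - 64*(42 - 40) = -80 - 64*2 = -80 - 128 = -208)
-15394 + 1/(t(-43) + W) = -15394 + 1/((-4 - 43)² - 208) = -15394 + 1/((-47)² - 208) = -15394 + 1/(2209 - 208) = -15394 + 1/2001 = -30803393/2001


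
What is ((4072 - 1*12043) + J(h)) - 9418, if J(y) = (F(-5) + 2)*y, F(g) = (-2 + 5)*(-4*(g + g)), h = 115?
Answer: -3359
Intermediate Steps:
F(g) = -24*g (F(g) = 3*(-8*g) = -24*g)
J(y) = 122*y (J(y) = (-24*(-5) + 2)*y = (120 + 2)*y = 122*y)
((4072 - 1*12043) + J(h)) - 9418 = ((4072 - 1*12043) + 122*115) - 9418 = ((4072 - 12043) + 14030) - 9418 = (-7971 + 14030) - 9418 = 6059 - 9418 = -3359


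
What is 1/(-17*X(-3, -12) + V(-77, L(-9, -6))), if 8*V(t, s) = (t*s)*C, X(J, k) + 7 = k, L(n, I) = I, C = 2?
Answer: 2/877 ≈ 0.0022805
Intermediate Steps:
X(J, k) = -7 + k
V(t, s) = s*t/4 (V(t, s) = ((t*s)*2)/8 = ((s*t)*2)/8 = (2*s*t)/8 = s*t/4)
1/(-17*X(-3, -12) + V(-77, L(-9, -6))) = 1/(-17*(-7 - 12) + (¼)*(-6)*(-77)) = 1/(-17*(-19) + 231/2) = 1/(323 + 231/2) = 1/(877/2) = 2/877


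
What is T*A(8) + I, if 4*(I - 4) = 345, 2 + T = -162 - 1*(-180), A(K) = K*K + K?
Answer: 4969/4 ≈ 1242.3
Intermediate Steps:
A(K) = K + K² (A(K) = K² + K = K + K²)
T = 16 (T = -2 + (-162 - 1*(-180)) = -2 + (-162 + 180) = -2 + 18 = 16)
I = 361/4 (I = 4 + (¼)*345 = 4 + 345/4 = 361/4 ≈ 90.250)
T*A(8) + I = 16*(8*(1 + 8)) + 361/4 = 16*(8*9) + 361/4 = 16*72 + 361/4 = 1152 + 361/4 = 4969/4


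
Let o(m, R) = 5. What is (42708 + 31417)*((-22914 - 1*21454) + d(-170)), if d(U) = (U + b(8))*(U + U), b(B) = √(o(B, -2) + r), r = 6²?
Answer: 995647000 - 25202500*√41 ≈ 8.3427e+8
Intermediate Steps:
r = 36
b(B) = √41 (b(B) = √(5 + 36) = √41)
d(U) = 2*U*(U + √41) (d(U) = (U + √41)*(U + U) = (U + √41)*(2*U) = 2*U*(U + √41))
(42708 + 31417)*((-22914 - 1*21454) + d(-170)) = (42708 + 31417)*((-22914 - 1*21454) + 2*(-170)*(-170 + √41)) = 74125*((-22914 - 21454) + (57800 - 340*√41)) = 74125*(-44368 + (57800 - 340*√41)) = 74125*(13432 - 340*√41) = 995647000 - 25202500*√41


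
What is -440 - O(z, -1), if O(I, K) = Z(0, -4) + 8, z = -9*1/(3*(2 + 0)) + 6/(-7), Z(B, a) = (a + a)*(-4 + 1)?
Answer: -472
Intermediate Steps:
Z(B, a) = -6*a (Z(B, a) = (2*a)*(-3) = -6*a)
z = -33/14 (z = -9/(2*3) + 6*(-1/7) = -9/6 - 6/7 = -9*1/6 - 6/7 = -3/2 - 6/7 = -33/14 ≈ -2.3571)
O(I, K) = 32 (O(I, K) = -6*(-4) + 8 = 24 + 8 = 32)
-440 - O(z, -1) = -440 - 1*32 = -440 - 32 = -472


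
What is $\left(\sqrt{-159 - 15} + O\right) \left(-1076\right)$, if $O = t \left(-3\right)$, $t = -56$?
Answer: $-180768 - 1076 i \sqrt{174} \approx -1.8077 \cdot 10^{5} - 14193.0 i$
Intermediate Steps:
$O = 168$ ($O = \left(-56\right) \left(-3\right) = 168$)
$\left(\sqrt{-159 - 15} + O\right) \left(-1076\right) = \left(\sqrt{-159 - 15} + 168\right) \left(-1076\right) = \left(\sqrt{-174} + 168\right) \left(-1076\right) = \left(i \sqrt{174} + 168\right) \left(-1076\right) = \left(168 + i \sqrt{174}\right) \left(-1076\right) = -180768 - 1076 i \sqrt{174}$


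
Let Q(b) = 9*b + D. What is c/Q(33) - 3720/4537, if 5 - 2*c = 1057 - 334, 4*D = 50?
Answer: -5560246/2808403 ≈ -1.9799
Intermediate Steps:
D = 25/2 (D = (¼)*50 = 25/2 ≈ 12.500)
c = -359 (c = 5/2 - (1057 - 334)/2 = 5/2 - ½*723 = 5/2 - 723/2 = -359)
Q(b) = 25/2 + 9*b (Q(b) = 9*b + 25/2 = 25/2 + 9*b)
c/Q(33) - 3720/4537 = -359/(25/2 + 9*33) - 3720/4537 = -359/(25/2 + 297) - 3720*1/4537 = -359/619/2 - 3720/4537 = -359*2/619 - 3720/4537 = -718/619 - 3720/4537 = -5560246/2808403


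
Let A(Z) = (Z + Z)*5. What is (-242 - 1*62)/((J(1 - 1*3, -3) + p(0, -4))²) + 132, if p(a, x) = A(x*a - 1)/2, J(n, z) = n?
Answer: 6164/49 ≈ 125.80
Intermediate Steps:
A(Z) = 10*Z (A(Z) = (2*Z)*5 = 10*Z)
p(a, x) = -5 + 5*a*x (p(a, x) = (10*(x*a - 1))/2 = (10*(a*x - 1))*(½) = (10*(-1 + a*x))*(½) = (-10 + 10*a*x)*(½) = -5 + 5*a*x)
(-242 - 1*62)/((J(1 - 1*3, -3) + p(0, -4))²) + 132 = (-242 - 1*62)/(((1 - 1*3) + (-5 + 5*0*(-4)))²) + 132 = (-242 - 62)/(((1 - 3) + (-5 + 0))²) + 132 = -304/(-2 - 5)² + 132 = -304/((-7)²) + 132 = -304/49 + 132 = 6164/49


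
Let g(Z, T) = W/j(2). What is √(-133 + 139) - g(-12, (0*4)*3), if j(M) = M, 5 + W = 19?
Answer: -7 + √6 ≈ -4.5505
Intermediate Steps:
W = 14 (W = -5 + 19 = 14)
g(Z, T) = 7 (g(Z, T) = 14/2 = 14*(½) = 7)
√(-133 + 139) - g(-12, (0*4)*3) = √(-133 + 139) - 1*7 = √6 - 7 = -7 + √6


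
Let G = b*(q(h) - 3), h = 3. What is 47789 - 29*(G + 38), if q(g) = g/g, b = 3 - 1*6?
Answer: 46513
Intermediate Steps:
b = -3 (b = 3 - 6 = -3)
q(g) = 1
G = 6 (G = -3*(1 - 3) = -3*(-2) = 6)
47789 - 29*(G + 38) = 47789 - 29*(6 + 38) = 47789 - 29*44 = 47789 - 1276 = 46513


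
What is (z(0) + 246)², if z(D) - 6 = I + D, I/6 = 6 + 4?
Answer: 97344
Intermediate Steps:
I = 60 (I = 6*(6 + 4) = 6*10 = 60)
z(D) = 66 + D (z(D) = 6 + (60 + D) = 66 + D)
(z(0) + 246)² = ((66 + 0) + 246)² = (66 + 246)² = 312² = 97344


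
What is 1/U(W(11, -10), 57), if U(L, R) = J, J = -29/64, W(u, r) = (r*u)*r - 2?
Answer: -64/29 ≈ -2.2069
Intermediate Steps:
W(u, r) = -2 + u*r² (W(u, r) = u*r² - 2 = -2 + u*r²)
J = -29/64 (J = -29*1/64 = -29/64 ≈ -0.45313)
U(L, R) = -29/64
1/U(W(11, -10), 57) = 1/(-29/64) = -64/29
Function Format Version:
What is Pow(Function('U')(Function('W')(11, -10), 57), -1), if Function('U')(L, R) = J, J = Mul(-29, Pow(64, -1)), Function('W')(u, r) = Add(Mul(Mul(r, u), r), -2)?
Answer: Rational(-64, 29) ≈ -2.2069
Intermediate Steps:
Function('W')(u, r) = Add(-2, Mul(u, Pow(r, 2))) (Function('W')(u, r) = Add(Mul(u, Pow(r, 2)), -2) = Add(-2, Mul(u, Pow(r, 2))))
J = Rational(-29, 64) (J = Mul(-29, Rational(1, 64)) = Rational(-29, 64) ≈ -0.45313)
Function('U')(L, R) = Rational(-29, 64)
Pow(Function('U')(Function('W')(11, -10), 57), -1) = Pow(Rational(-29, 64), -1) = Rational(-64, 29)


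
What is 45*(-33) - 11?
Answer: -1496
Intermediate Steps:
45*(-33) - 11 = -1485 - 11 = -1496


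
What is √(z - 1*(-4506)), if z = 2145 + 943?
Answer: √7594 ≈ 87.144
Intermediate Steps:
z = 3088
√(z - 1*(-4506)) = √(3088 - 1*(-4506)) = √(3088 + 4506) = √7594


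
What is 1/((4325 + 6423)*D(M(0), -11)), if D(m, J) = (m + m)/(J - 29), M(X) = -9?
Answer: 5/24183 ≈ 0.00020676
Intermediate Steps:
D(m, J) = 2*m/(-29 + J) (D(m, J) = (2*m)/(-29 + J) = 2*m/(-29 + J))
1/((4325 + 6423)*D(M(0), -11)) = 1/((4325 + 6423)*((2*(-9)/(-29 - 11)))) = 1/(10748*((2*(-9)/(-40)))) = 1/(10748*((2*(-9)*(-1/40)))) = 1/(10748*(9/20)) = (1/10748)*(20/9) = 5/24183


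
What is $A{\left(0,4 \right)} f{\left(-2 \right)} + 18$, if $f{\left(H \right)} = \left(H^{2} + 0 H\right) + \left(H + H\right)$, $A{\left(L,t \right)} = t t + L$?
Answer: $18$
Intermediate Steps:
$A{\left(L,t \right)} = L + t^{2}$ ($A{\left(L,t \right)} = t^{2} + L = L + t^{2}$)
$f{\left(H \right)} = H^{2} + 2 H$ ($f{\left(H \right)} = \left(H^{2} + 0\right) + 2 H = H^{2} + 2 H$)
$A{\left(0,4 \right)} f{\left(-2 \right)} + 18 = \left(0 + 4^{2}\right) \left(- 2 \left(2 - 2\right)\right) + 18 = \left(0 + 16\right) \left(\left(-2\right) 0\right) + 18 = 16 \cdot 0 + 18 = 0 + 18 = 18$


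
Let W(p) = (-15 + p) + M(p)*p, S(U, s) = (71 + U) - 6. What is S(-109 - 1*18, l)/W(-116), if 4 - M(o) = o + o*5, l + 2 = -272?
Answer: 62/81331 ≈ 0.00076232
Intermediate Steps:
l = -274 (l = -2 - 272 = -274)
M(o) = 4 - 6*o (M(o) = 4 - (o + o*5) = 4 - (o + 5*o) = 4 - 6*o)
S(U, s) = 65 + U
W(p) = -15 + p + p*(4 - 6*p) (W(p) = (-15 + p) + (4 - 6*p)*p = (-15 + p) + p*(4 - 6*p) = -15 + p + p*(4 - 6*p))
S(-109 - 1*18, l)/W(-116) = (65 + (-109 - 1*18))/(-15 - 6*(-116)² + 5*(-116)) = (65 + (-109 - 18))/(-15 - 6*13456 - 580) = (65 - 127)/(-15 - 80736 - 580) = -62/(-81331) = -62*(-1/81331) = 62/81331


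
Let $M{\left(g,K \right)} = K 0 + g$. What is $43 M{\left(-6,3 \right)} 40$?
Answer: $-10320$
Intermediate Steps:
$M{\left(g,K \right)} = g$ ($M{\left(g,K \right)} = 0 + g = g$)
$43 M{\left(-6,3 \right)} 40 = 43 \left(-6\right) 40 = \left(-258\right) 40 = -10320$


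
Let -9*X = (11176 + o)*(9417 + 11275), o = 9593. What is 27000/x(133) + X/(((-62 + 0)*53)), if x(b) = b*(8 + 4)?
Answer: 9537262864/655557 ≈ 14548.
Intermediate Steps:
X = -143250716/3 (X = -(11176 + 9593)*(9417 + 11275)/9 = -6923*20692/3 = -⅑*429752148 = -143250716/3 ≈ -4.7750e+7)
x(b) = 12*b (x(b) = b*12 = 12*b)
27000/x(133) + X/(((-62 + 0)*53)) = 27000/((12*133)) - 143250716*1/(53*(-62 + 0))/3 = 27000/1596 - 143250716/(3*((-62*53))) = 27000*(1/1596) - 143250716/3/(-3286) = 2250/133 - 143250716/3*(-1/3286) = 2250/133 + 71625358/4929 = 9537262864/655557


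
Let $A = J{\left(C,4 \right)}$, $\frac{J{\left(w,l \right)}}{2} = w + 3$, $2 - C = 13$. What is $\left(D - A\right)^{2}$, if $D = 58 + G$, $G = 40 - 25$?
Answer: $7921$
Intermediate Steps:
$C = -11$ ($C = 2 - 13 = -11$)
$G = 15$
$J{\left(w,l \right)} = 6 + 2 w$ ($J{\left(w,l \right)} = 2 \left(w + 3\right) = 2 \left(3 + w\right) = 6 + 2 w$)
$D = 73$ ($D = 58 + 15 = 73$)
$A = -16$ ($A = 6 + 2 \left(-11\right) = 6 - 22 = -16$)
$\left(D - A\right)^{2} = \left(73 - -16\right)^{2} = \left(73 + 16\right)^{2} = 89^{2} = 7921$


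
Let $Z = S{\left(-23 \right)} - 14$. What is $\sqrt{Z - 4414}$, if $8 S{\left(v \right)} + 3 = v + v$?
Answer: $\frac{i \sqrt{70946}}{4} \approx 66.589 i$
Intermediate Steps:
$S{\left(v \right)} = - \frac{3}{8} + \frac{v}{4}$ ($S{\left(v \right)} = - \frac{3}{8} + \frac{v + v}{8} = - \frac{3}{8} + \frac{2 v}{8} = - \frac{3}{8} + \frac{v}{4}$)
$Z = - \frac{161}{8}$ ($Z = \left(- \frac{3}{8} + \frac{1}{4} \left(-23\right)\right) - 14 = \left(- \frac{3}{8} - \frac{23}{4}\right) - 14 = - \frac{49}{8} - 14 = - \frac{161}{8} \approx -20.125$)
$\sqrt{Z - 4414} = \sqrt{- \frac{161}{8} - 4414} = \sqrt{- \frac{35473}{8}} = \frac{i \sqrt{70946}}{4}$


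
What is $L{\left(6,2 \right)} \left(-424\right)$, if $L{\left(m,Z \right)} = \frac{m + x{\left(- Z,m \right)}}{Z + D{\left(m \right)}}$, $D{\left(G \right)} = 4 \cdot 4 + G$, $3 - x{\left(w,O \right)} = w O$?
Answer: $-371$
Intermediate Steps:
$x{\left(w,O \right)} = 3 - O w$ ($x{\left(w,O \right)} = 3 - w O = 3 - O w$)
$D{\left(G \right)} = 16 + G$
$L{\left(m,Z \right)} = \frac{3 + m + Z m}{16 + Z + m}$ ($L{\left(m,Z \right)} = \frac{m - \left(-3 + m \left(- Z\right)\right)}{Z + \left(16 + m\right)} = \frac{m + \left(3 + Z m\right)}{16 + Z + m} = \frac{3 + m + Z m}{16 + Z + m}$)
$L{\left(6,2 \right)} \left(-424\right) = \frac{3 + 6 + 2 \cdot 6}{16 + 2 + 6} \left(-424\right) = \frac{3 + 6 + 12}{24} \left(-424\right) = \frac{1}{24} \cdot 21 \left(-424\right) = \frac{7}{8} \left(-424\right) = -371$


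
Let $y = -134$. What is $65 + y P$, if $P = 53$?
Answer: $-7037$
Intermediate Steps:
$65 + y P = 65 - 7102 = -7037$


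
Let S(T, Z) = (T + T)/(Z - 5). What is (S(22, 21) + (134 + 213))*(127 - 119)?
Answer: 2798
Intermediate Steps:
S(T, Z) = 2*T/(-5 + Z) (S(T, Z) = (2*T)/(-5 + Z) = 2*T/(-5 + Z))
(S(22, 21) + (134 + 213))*(127 - 119) = (2*22/(-5 + 21) + (134 + 213))*(127 - 119) = (2*22/16 + 347)*8 = (2*22*(1/16) + 347)*8 = (11/4 + 347)*8 = (1399/4)*8 = 2798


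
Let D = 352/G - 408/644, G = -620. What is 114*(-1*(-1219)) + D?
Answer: 3467866552/24955 ≈ 1.3896e+5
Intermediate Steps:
D = -29978/24955 (D = 352/(-620) - 408/644 = 352*(-1/620) - 408*1/644 = -88/155 - 102/161 = -29978/24955 ≈ -1.2013)
114*(-1*(-1219)) + D = 114*(-1*(-1219)) - 29978/24955 = 114*1219 - 29978/24955 = 138966 - 29978/24955 = 3467866552/24955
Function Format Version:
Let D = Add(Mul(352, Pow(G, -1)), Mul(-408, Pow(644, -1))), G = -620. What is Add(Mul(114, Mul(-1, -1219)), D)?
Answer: Rational(3467866552, 24955) ≈ 1.3896e+5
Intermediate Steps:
D = Rational(-29978, 24955) (D = Add(Mul(352, Pow(-620, -1)), Mul(-408, Pow(644, -1))) = Add(Mul(352, Rational(-1, 620)), Mul(-408, Rational(1, 644))) = Add(Rational(-88, 155), Rational(-102, 161)) = Rational(-29978, 24955) ≈ -1.2013)
Add(Mul(114, Mul(-1, -1219)), D) = Add(Mul(114, Mul(-1, -1219)), Rational(-29978, 24955)) = Add(Mul(114, 1219), Rational(-29978, 24955)) = Add(138966, Rational(-29978, 24955)) = Rational(3467866552, 24955)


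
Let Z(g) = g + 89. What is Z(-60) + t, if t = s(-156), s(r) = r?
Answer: -127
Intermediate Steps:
Z(g) = 89 + g
t = -156
Z(-60) + t = (89 - 60) - 156 = 29 - 156 = -127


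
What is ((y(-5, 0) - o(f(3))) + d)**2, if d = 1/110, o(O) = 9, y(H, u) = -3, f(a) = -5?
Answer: 1739761/12100 ≈ 143.78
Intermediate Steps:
d = 1/110 ≈ 0.0090909
((y(-5, 0) - o(f(3))) + d)**2 = ((-3 - 1*9) + 1/110)**2 = ((-3 - 9) + 1/110)**2 = (-12 + 1/110)**2 = (-1319/110)**2 = 1739761/12100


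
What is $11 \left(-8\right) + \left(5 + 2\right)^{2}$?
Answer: $-39$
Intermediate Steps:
$11 \left(-8\right) + \left(5 + 2\right)^{2} = -88 + 7^{2} = -88 + 49 = -39$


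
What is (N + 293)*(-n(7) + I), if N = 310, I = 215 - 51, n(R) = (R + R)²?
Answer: -19296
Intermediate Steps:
n(R) = 4*R² (n(R) = (2*R)² = 4*R²)
I = 164
(N + 293)*(-n(7) + I) = (310 + 293)*(-4*7² + 164) = 603*(-4*49 + 164) = 603*(-1*196 + 164) = 603*(-196 + 164) = 603*(-32) = -19296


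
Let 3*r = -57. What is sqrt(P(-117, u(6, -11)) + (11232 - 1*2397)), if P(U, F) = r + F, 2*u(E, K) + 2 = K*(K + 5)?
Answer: 4*sqrt(553) ≈ 94.064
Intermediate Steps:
u(E, K) = -1 + K*(5 + K)/2 (u(E, K) = -1 + (K*(K + 5))/2 = -1 + (K*(5 + K))/2 = -1 + K*(5 + K)/2)
r = -19 (r = (1/3)*(-57) = -19)
P(U, F) = -19 + F
sqrt(P(-117, u(6, -11)) + (11232 - 1*2397)) = sqrt((-19 + (-1 + (1/2)*(-11)**2 + (5/2)*(-11))) + (11232 - 1*2397)) = sqrt((-19 + (-1 + (1/2)*121 - 55/2)) + (11232 - 2397)) = sqrt((-19 + (-1 + 121/2 - 55/2)) + 8835) = sqrt((-19 + 32) + 8835) = sqrt(13 + 8835) = sqrt(8848) = 4*sqrt(553)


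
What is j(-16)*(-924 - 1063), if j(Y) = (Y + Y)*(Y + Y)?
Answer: -2034688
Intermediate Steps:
j(Y) = 4*Y² (j(Y) = (2*Y)*(2*Y) = 4*Y²)
j(-16)*(-924 - 1063) = (4*(-16)²)*(-924 - 1063) = (4*256)*(-1987) = 1024*(-1987) = -2034688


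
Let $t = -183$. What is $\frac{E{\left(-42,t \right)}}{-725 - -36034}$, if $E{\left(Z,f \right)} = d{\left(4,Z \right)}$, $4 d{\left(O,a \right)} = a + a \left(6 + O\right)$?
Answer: $- \frac{231}{70618} \approx -0.0032711$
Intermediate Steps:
$d{\left(O,a \right)} = \frac{a}{4} + \frac{a \left(6 + O\right)}{4}$ ($d{\left(O,a \right)} = \frac{a + a \left(6 + O\right)}{4} = \frac{a}{4} + \frac{a \left(6 + O\right)}{4}$)
$E{\left(Z,f \right)} = \frac{11 Z}{4}$ ($E{\left(Z,f \right)} = \frac{Z \left(7 + 4\right)}{4} = \frac{1}{4} Z 11 = \frac{11 Z}{4}$)
$\frac{E{\left(-42,t \right)}}{-725 - -36034} = \frac{\frac{11}{4} \left(-42\right)}{-725 - -36034} = - \frac{231}{2 \left(-725 + 36034\right)} = - \frac{231}{2 \cdot 35309} = \left(- \frac{231}{2}\right) \frac{1}{35309} = - \frac{231}{70618}$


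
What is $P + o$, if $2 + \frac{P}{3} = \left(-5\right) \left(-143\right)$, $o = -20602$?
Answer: $-18463$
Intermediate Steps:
$P = 2139$ ($P = -6 + 3 \left(\left(-5\right) \left(-143\right)\right) = -6 + 3 \cdot 715 = -6 + 2145 = 2139$)
$P + o = 2139 - 20602 = -18463$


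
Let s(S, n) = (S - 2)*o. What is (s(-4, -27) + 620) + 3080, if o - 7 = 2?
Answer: 3646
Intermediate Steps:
o = 9 (o = 7 + 2 = 9)
s(S, n) = -18 + 9*S (s(S, n) = (S - 2)*9 = (-2 + S)*9 = -18 + 9*S)
(s(-4, -27) + 620) + 3080 = ((-18 + 9*(-4)) + 620) + 3080 = ((-18 - 36) + 620) + 3080 = (-54 + 620) + 3080 = 566 + 3080 = 3646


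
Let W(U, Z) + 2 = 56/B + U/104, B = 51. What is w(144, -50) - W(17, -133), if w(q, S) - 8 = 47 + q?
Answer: 1059413/5304 ≈ 199.74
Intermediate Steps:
W(U, Z) = -46/51 + U/104 (W(U, Z) = -2 + (56/51 + U/104) = -46/51 + U/104)
w(q, S) = 55 + q (w(q, S) = 8 + (47 + q) = 55 + q)
w(144, -50) - W(17, -133) = (55 + 144) - (-46/51 + (1/104)*17) = 199 - (-46/51 + 17/104) = 199 - 1*(-3917/5304) = 199 + 3917/5304 = 1059413/5304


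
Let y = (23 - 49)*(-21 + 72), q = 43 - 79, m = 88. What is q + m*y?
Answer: -116724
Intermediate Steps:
q = -36
y = -1326 (y = -26*51 = -1326)
q + m*y = -36 + 88*(-1326) = -36 - 116688 = -116724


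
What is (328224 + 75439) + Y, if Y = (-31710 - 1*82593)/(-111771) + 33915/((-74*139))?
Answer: 154693084149557/383225502 ≈ 4.0366e+5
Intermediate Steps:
Y = -871664269/383225502 (Y = (-31710 - 82593)*(-1/111771) + 33915/(-10286) = -114303*(-1/111771) + 33915*(-1/10286) = 38101/37257 - 33915/10286 = -871664269/383225502 ≈ -2.2745)
(328224 + 75439) + Y = (328224 + 75439) - 871664269/383225502 = 403663 - 871664269/383225502 = 154693084149557/383225502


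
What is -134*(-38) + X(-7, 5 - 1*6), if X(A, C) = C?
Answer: 5091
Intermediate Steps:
-134*(-38) + X(-7, 5 - 1*6) = -134*(-38) + (5 - 1*6) = 5092 + (5 - 6) = 5092 - 1 = 5091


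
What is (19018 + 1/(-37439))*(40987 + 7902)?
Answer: 34809696494989/37439 ≈ 9.2977e+8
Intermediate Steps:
(19018 + 1/(-37439))*(40987 + 7902) = (19018 - 1/37439)*48889 = (712014901/37439)*48889 = 34809696494989/37439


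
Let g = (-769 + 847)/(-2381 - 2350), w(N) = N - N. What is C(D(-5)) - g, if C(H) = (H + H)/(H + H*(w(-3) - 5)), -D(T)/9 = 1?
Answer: -1525/3154 ≈ -0.48351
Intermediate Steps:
w(N) = 0
D(T) = -9 (D(T) = -9*1 = -9)
g = -26/1577 (g = 78/(-4731) = 78*(-1/4731) = -26/1577 ≈ -0.016487)
C(H) = -½ (C(H) = (H + H)/(H + H*(0 - 5)) = (2*H)/(H + H*(-5)) = (2*H)/(H - 5*H) = (2*H)/((-4*H)) = (2*H)*(-1/(4*H)) = -½)
C(D(-5)) - g = -½ - 1*(-26/1577) = -½ + 26/1577 = -1525/3154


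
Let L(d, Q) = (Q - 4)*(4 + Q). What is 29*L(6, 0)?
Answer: -464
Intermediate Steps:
L(d, Q) = (-4 + Q)*(4 + Q)
29*L(6, 0) = 29*(-16 + 0²) = 29*(-16 + 0) = 29*(-16) = -464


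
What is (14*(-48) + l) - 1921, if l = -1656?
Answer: -4249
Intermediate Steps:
(14*(-48) + l) - 1921 = (14*(-48) - 1656) - 1921 = (-672 - 1656) - 1921 = -2328 - 1921 = -4249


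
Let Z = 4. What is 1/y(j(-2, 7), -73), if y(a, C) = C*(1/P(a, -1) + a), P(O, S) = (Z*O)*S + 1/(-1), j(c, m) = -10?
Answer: 39/28397 ≈ 0.0013734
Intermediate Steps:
P(O, S) = -1 + 4*O*S (P(O, S) = (4*O)*S + 1/(-1) = 4*O*S - 1 = -1 + 4*O*S)
y(a, C) = C*(a + 1/(-1 - 4*a)) (y(a, C) = C*(1/(-1 + 4*a*(-1)) + a) = C*(1/(-1 - 4*a) + a) = C*(a + 1/(-1 - 4*a)))
1/y(j(-2, 7), -73) = 1/(-73*(-1 - 10 + 4*(-10)²)/(1 + 4*(-10))) = 1/(-73*(-1 - 10 + 4*100)/(1 - 40)) = 1/(-73*(-1 - 10 + 400)/(-39)) = 1/(-73*(-1/39)*389) = 1/(28397/39) = 39/28397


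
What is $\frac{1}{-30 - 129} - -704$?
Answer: $\frac{111935}{159} \approx 703.99$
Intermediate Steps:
$\frac{1}{-30 - 129} - -704 = \frac{1}{-159} + 704 = - \frac{1}{159} + 704 = \frac{111935}{159}$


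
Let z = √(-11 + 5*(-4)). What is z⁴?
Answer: 961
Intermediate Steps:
z = I*√31 (z = √(-11 - 20) = √(-31) = I*√31 ≈ 5.5678*I)
z⁴ = (I*√31)⁴ = 961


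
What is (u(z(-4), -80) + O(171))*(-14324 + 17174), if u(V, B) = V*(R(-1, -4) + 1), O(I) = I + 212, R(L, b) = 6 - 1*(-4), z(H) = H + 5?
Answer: 1122900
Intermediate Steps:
z(H) = 5 + H
R(L, b) = 10 (R(L, b) = 6 + 4 = 10)
O(I) = 212 + I
u(V, B) = 11*V (u(V, B) = V*(10 + 1) = V*11 = 11*V)
(u(z(-4), -80) + O(171))*(-14324 + 17174) = (11*(5 - 4) + (212 + 171))*(-14324 + 17174) = (11*1 + 383)*2850 = (11 + 383)*2850 = 394*2850 = 1122900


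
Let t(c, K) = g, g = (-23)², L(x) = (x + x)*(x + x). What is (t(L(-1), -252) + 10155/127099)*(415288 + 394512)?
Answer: 54455426954800/127099 ≈ 4.2845e+8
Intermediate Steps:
L(x) = 4*x² (L(x) = (2*x)*(2*x) = 4*x²)
g = 529
t(c, K) = 529
(t(L(-1), -252) + 10155/127099)*(415288 + 394512) = (529 + 10155/127099)*(415288 + 394512) = (529 + 10155*(1/127099))*809800 = (529 + 10155/127099)*809800 = (67245526/127099)*809800 = 54455426954800/127099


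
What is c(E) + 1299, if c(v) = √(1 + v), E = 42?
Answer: 1299 + √43 ≈ 1305.6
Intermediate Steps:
c(E) + 1299 = √(1 + 42) + 1299 = √43 + 1299 = 1299 + √43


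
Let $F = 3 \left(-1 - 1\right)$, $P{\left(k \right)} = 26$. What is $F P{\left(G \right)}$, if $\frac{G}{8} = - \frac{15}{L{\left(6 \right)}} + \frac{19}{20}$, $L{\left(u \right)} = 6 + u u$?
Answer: $-156$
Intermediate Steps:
$L{\left(u \right)} = 6 + u^{2}$
$G = \frac{166}{35}$ ($G = 8 \left(- \frac{15}{6 + 6^{2}} + \frac{19}{20}\right) = 8 \left(- \frac{15}{6 + 36} + 19 \cdot \frac{1}{20}\right) = 8 \left(- \frac{15}{42} + \frac{19}{20}\right) = 8 \left(\left(-15\right) \frac{1}{42} + \frac{19}{20}\right) = 8 \left(- \frac{5}{14} + \frac{19}{20}\right) = 8 \cdot \frac{83}{140} = \frac{166}{35} \approx 4.7429$)
$F = -6$ ($F = 3 \left(-2\right) = -6$)
$F P{\left(G \right)} = \left(-6\right) 26 = -156$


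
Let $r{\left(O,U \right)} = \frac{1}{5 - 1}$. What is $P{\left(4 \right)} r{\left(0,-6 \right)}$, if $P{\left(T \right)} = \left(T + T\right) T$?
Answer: $8$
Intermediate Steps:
$r{\left(O,U \right)} = \frac{1}{4}$
$P{\left(T \right)} = 2 T^{2}$ ($P{\left(T \right)} = 2 T T = 2 T^{2}$)
$P{\left(4 \right)} r{\left(0,-6 \right)} = 2 \cdot 4^{2} \cdot \frac{1}{4} = 2 \cdot 16 \cdot \frac{1}{4} = 32 \cdot \frac{1}{4} = 8$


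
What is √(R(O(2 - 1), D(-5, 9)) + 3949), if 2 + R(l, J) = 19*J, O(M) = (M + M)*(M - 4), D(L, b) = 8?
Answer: √4099 ≈ 64.023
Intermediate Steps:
O(M) = 2*M*(-4 + M) (O(M) = (2*M)*(-4 + M) = 2*M*(-4 + M))
R(l, J) = -2 + 19*J
√(R(O(2 - 1), D(-5, 9)) + 3949) = √((-2 + 19*8) + 3949) = √((-2 + 152) + 3949) = √(150 + 3949) = √4099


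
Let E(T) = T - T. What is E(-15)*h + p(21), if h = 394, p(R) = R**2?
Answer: 441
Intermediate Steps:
E(T) = 0
E(-15)*h + p(21) = 0*394 + 21**2 = 0 + 441 = 441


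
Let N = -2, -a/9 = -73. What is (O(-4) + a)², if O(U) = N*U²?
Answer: 390625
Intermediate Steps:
a = 657 (a = -9*(-73) = 657)
O(U) = -2*U²
(O(-4) + a)² = (-2*(-4)² + 657)² = (-2*16 + 657)² = (-32 + 657)² = 625² = 390625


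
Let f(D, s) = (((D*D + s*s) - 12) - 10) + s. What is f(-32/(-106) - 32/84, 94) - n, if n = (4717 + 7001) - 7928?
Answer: 6340027486/1238769 ≈ 5118.0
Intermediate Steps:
f(D, s) = -22 + s + D² + s² (f(D, s) = (((D² + s²) - 12) - 10) + s = ((-12 + D² + s²) - 10) + s = (-22 + D² + s²) + s = -22 + s + D² + s²)
n = 3790 (n = 11718 - 7928 = 3790)
f(-32/(-106) - 32/84, 94) - n = (-22 + 94 + (-32/(-106) - 32/84)² + 94²) - 1*3790 = (-22 + 94 + (-32*(-1/106) - 32*1/84)² + 8836) - 3790 = (-22 + 94 + (16/53 - 8/21)² + 8836) - 3790 = (-22 + 94 + (-88/1113)² + 8836) - 3790 = (-22 + 94 + 7744/1238769 + 8836) - 3790 = 11034961996/1238769 - 3790 = 6340027486/1238769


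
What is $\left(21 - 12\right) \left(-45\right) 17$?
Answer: $-6885$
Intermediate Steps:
$\left(21 - 12\right) \left(-45\right) 17 = 9 \left(-45\right) 17 = \left(-405\right) 17 = -6885$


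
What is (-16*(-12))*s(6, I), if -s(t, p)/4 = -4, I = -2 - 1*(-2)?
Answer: 3072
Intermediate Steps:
I = 0 (I = -2 + 2 = 0)
s(t, p) = 16 (s(t, p) = -4*(-4) = 16)
(-16*(-12))*s(6, I) = -16*(-12)*16 = 192*16 = 3072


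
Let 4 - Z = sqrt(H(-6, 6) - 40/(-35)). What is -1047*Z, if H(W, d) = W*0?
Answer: -4188 + 2094*sqrt(14)/7 ≈ -3068.7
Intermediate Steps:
H(W, d) = 0
Z = 4 - 2*sqrt(14)/7 (Z = 4 - sqrt(0 - 40/(-35)) = 4 - sqrt(0 - 40*(-1/35)) = 4 - sqrt(0 + 8/7) = 4 - sqrt(8/7) = 4 - 2*sqrt(14)/7 ≈ 2.9310)
-1047*Z = -1047*(4 - 2*sqrt(14)/7) = -4188 + 2094*sqrt(14)/7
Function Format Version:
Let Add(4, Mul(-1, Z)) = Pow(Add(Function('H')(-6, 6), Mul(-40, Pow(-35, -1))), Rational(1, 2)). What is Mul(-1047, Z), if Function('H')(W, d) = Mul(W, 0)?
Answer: Add(-4188, Mul(Rational(2094, 7), Pow(14, Rational(1, 2)))) ≈ -3068.7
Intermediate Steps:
Function('H')(W, d) = 0
Z = Add(4, Mul(Rational(-2, 7), Pow(14, Rational(1, 2)))) (Z = Add(4, Mul(-1, Pow(Add(0, Mul(-40, Pow(-35, -1))), Rational(1, 2)))) = Add(4, Mul(-1, Pow(Add(0, Mul(-40, Rational(-1, 35))), Rational(1, 2)))) = Add(4, Mul(-1, Pow(Add(0, Rational(8, 7)), Rational(1, 2)))) = Add(4, Mul(-1, Pow(Rational(8, 7), Rational(1, 2)))) = Add(4, Mul(-1, Mul(Rational(2, 7), Pow(14, Rational(1, 2))))) = Add(4, Mul(Rational(-2, 7), Pow(14, Rational(1, 2)))) ≈ 2.9310)
Mul(-1047, Z) = Mul(-1047, Add(4, Mul(Rational(-2, 7), Pow(14, Rational(1, 2))))) = Add(-4188, Mul(Rational(2094, 7), Pow(14, Rational(1, 2))))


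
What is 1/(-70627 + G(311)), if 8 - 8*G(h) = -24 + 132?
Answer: -2/141279 ≈ -1.4156e-5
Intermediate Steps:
G(h) = -25/2 (G(h) = 1 - (-24 + 132)/8 = 1 - ⅛*108 = 1 - 27/2 = -25/2)
1/(-70627 + G(311)) = 1/(-70627 - 25/2) = 1/(-141279/2) = -2/141279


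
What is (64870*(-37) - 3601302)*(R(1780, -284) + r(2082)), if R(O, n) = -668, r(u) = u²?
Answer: -26010802411552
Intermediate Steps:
(64870*(-37) - 3601302)*(R(1780, -284) + r(2082)) = (64870*(-37) - 3601302)*(-668 + 2082²) = (-2400190 - 3601302)*(-668 + 4334724) = -6001492*4334056 = -26010802411552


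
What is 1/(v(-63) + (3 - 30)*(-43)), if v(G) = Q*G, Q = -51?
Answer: 1/4374 ≈ 0.00022862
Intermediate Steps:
v(G) = -51*G
1/(v(-63) + (3 - 30)*(-43)) = 1/(-51*(-63) + (3 - 30)*(-43)) = 1/(3213 - 27*(-43)) = 1/(3213 + 1161) = 1/4374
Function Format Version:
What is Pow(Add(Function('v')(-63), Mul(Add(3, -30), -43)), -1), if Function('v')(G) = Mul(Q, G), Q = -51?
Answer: Rational(1, 4374) ≈ 0.00022862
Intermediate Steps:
Function('v')(G) = Mul(-51, G)
Pow(Add(Function('v')(-63), Mul(Add(3, -30), -43)), -1) = Pow(Add(Mul(-51, -63), Mul(Add(3, -30), -43)), -1) = Pow(Add(3213, Mul(-27, -43)), -1) = Pow(Add(3213, 1161), -1) = Pow(4374, -1) = Rational(1, 4374)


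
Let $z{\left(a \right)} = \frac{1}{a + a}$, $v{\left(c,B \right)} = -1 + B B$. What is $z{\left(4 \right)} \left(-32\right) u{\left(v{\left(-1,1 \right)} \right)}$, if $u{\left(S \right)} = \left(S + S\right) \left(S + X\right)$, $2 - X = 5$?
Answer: $0$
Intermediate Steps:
$X = -3$ ($X = 2 - 5 = -3$)
$v{\left(c,B \right)} = -1 + B^{2}$
$z{\left(a \right)} = \frac{1}{2 a}$
$u{\left(S \right)} = 2 S \left(-3 + S\right)$ ($u{\left(S \right)} = \left(S + S\right) \left(S - 3\right) = 2 S \left(-3 + S\right)$)
$z{\left(4 \right)} \left(-32\right) u{\left(v{\left(-1,1 \right)} \right)} = \frac{1}{2 \cdot 4} \left(-32\right) 2 \left(-1 + 1^{2}\right) \left(-3 - \left(1 - 1^{2}\right)\right) = \frac{1}{2} \cdot \frac{1}{4} \left(-32\right) 2 \left(-1 + 1\right) \left(-3 + \left(-1 + 1\right)\right) = \frac{1}{8} \left(-32\right) 2 \cdot 0 \left(-3 + 0\right) = - 4 \cdot 2 \cdot 0 \left(-3\right) = \left(-4\right) 0 = 0$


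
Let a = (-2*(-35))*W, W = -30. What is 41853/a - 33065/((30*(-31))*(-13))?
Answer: -2740187/120900 ≈ -22.665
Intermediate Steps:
a = -2100 (a = -2*(-35)*(-30) = 70*(-30) = -2100)
41853/a - 33065/((30*(-31))*(-13)) = 41853/(-2100) - 33065/((30*(-31))*(-13)) = 41853*(-1/2100) - 33065/((-930*(-13))) = -1993/100 - 33065/12090 = -1993/100 - 33065*1/12090 = -1993/100 - 6613/2418 = -2740187/120900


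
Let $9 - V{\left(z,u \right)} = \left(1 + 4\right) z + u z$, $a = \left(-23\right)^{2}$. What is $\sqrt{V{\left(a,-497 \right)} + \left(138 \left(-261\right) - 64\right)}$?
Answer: $\sqrt{224195} \approx 473.49$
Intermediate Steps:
$a = 529$
$V{\left(z,u \right)} = 9 - 5 z - u z$ ($V{\left(z,u \right)} = 9 - \left(\left(1 + 4\right) z + u z\right) = 9 - \left(5 z + u z\right) = 9 - 5 z - u z$)
$\sqrt{V{\left(a,-497 \right)} + \left(138 \left(-261\right) - 64\right)} = \sqrt{\left(9 - 2645 - \left(-497\right) 529\right) + \left(138 \left(-261\right) - 64\right)} = \sqrt{\left(9 - 2645 + 262913\right) - 36082} = \sqrt{260277 - 36082} = \sqrt{224195}$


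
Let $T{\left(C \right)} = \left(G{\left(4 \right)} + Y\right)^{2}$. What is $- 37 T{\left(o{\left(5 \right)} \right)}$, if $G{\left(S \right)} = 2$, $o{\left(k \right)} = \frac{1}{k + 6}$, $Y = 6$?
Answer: $-2368$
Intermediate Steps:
$o{\left(k \right)} = \frac{1}{6 + k}$
$T{\left(C \right)} = 64$ ($T{\left(C \right)} = \left(2 + 6\right)^{2} = 8^{2} = 64$)
$- 37 T{\left(o{\left(5 \right)} \right)} = \left(-37\right) 64 = -2368$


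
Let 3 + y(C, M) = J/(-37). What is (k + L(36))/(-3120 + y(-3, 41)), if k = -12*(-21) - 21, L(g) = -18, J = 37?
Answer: -3/44 ≈ -0.068182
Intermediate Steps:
y(C, M) = -4 (y(C, M) = -3 + 37/(-37) = -3 + 37*(-1/37) = -3 - 1 = -4)
k = 231 (k = 252 - 21 = 231)
(k + L(36))/(-3120 + y(-3, 41)) = (231 - 18)/(-3120 - 4) = 213/(-3124) = 213*(-1/3124) = -3/44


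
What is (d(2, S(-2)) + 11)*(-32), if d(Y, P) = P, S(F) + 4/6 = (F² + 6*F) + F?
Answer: -32/3 ≈ -10.667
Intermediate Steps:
S(F) = -⅔ + F² + 7*F (S(F) = -⅔ + ((F² + 6*F) + F) = -⅔ + (F² + 7*F) = -⅔ + F² + 7*F)
(d(2, S(-2)) + 11)*(-32) = ((-⅔ + (-2)² + 7*(-2)) + 11)*(-32) = ((-⅔ + 4 - 14) + 11)*(-32) = (-32/3 + 11)*(-32) = (⅓)*(-32) = -32/3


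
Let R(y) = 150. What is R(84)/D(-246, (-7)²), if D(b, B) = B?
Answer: 150/49 ≈ 3.0612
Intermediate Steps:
R(84)/D(-246, (-7)²) = 150/((-7)²) = 150/49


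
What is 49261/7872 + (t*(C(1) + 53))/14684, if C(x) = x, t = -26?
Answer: 178074059/28898112 ≈ 6.1621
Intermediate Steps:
49261/7872 + (t*(C(1) + 53))/14684 = 49261/7872 - 26*(1 + 53)/14684 = 49261*(1/7872) - 26*54*(1/14684) = 49261/7872 - 1404*1/14684 = 49261/7872 - 351/3671 = 178074059/28898112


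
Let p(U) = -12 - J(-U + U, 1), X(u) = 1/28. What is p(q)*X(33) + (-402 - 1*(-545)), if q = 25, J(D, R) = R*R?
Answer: 3991/28 ≈ 142.54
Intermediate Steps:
X(u) = 1/28
J(D, R) = R**2
p(U) = -13 (p(U) = -12 - 1*1**2 = -12 - 1*1 = -12 - 1 = -13)
p(q)*X(33) + (-402 - 1*(-545)) = -13*1/28 + (-402 - 1*(-545)) = -13/28 + (-402 + 545) = -13/28 + 143 = 3991/28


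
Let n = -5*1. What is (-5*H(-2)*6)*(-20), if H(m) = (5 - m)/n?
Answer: -840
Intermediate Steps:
n = -5
H(m) = -1 + m/5 (H(m) = (5 - m)/(-5) = (5 - m)*(-⅕) = -1 + m/5)
(-5*H(-2)*6)*(-20) = (-5*(-1 + (⅕)*(-2))*6)*(-20) = (-5*(-1 - ⅖)*6)*(-20) = (-5*(-7/5)*6)*(-20) = (7*6)*(-20) = 42*(-20) = -840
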